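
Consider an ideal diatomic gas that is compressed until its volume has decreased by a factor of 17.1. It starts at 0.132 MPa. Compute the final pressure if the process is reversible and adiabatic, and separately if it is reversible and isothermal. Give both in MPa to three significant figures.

adiabatic: 7.03 MPa; isothermal: 2.26 MPa

For a diatomic ideal gas γ = 7/5.
Isothermal: P₂ = P₁(V₁/V₂) = 0.132×17.1 = 2.257 MPa.
Adiabatic: P₂ = P₁(V₁/V₂)^γ = 0.132×17.1^(7/5) = 7.027 MPa.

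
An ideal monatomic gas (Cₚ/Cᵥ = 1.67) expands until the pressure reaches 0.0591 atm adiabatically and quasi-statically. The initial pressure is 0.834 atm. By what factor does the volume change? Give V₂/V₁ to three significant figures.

From PV^γ = const, V₂/V₁ = (P₁/P₂)^(1/γ).
V₂/V₁ = (0.834/0.0591)^(0.599) = 4.879.

V₂/V₁ ≈ 4.88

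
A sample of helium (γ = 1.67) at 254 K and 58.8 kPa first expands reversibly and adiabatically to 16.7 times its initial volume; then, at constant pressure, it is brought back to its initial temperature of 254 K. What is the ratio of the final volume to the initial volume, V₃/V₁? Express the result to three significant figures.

Adiabatic step: V₂/V₁ = 16.7; T₂ = T₁·(1/16.7)^(0.67) = 38.51 K.
Isobaric step: V₃/V₂ = T₃/T₂ = 254/38.51.
V₃/V₁ = (V₂/V₁)(V₃/V₂) = 16.7 × (254/38.51) = 110.1.

V₃/V₁ ≈ 110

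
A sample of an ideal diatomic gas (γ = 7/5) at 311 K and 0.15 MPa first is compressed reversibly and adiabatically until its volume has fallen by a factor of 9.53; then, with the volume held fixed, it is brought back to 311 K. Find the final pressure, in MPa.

Adiabatic step (PV^γ = const): P₂ = 0.15×9.53^(7/5) = 3.522 MPa; T₂ = 311×9.53^(2/5) = 766.3 K.
Isochoric: P₃ = P₂(T₃/T₂) = 3.522 × (311/766.3) = 1.429 MPa.

P₃ ≈ 1.43 MPa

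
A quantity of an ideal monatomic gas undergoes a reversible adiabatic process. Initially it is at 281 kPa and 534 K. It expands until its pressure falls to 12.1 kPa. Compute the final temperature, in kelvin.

T₂ ≈ 152 K

Adiabatic: T₂/T₁ = (P₂/P₁)^((γ−1)/γ).
For a monatomic ideal gas γ = 5/3, so (γ−1)/γ = 2/5.
T₂ = 534 × (12.1/281)^(2/5) = 151.8 K.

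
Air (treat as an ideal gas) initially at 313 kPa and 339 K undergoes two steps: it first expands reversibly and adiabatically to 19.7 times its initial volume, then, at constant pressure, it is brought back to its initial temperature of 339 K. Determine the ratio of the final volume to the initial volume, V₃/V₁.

For a diatomic ideal gas γ = 7/5.
Adiabatic step: V₂/V₁ = 19.7; T₂ = T₁·(1/19.7)^(2/5) = 102.9 K.
Isobaric step: V₃/V₂ = T₃/T₂ = 339/102.9.
V₃/V₁ = (V₂/V₁)(V₃/V₂) = 19.7 × (339/102.9) = 64.9.

V₃/V₁ ≈ 64.9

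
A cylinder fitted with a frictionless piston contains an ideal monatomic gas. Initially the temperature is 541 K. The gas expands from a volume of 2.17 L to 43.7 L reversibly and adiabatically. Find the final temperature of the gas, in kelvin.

For a reversible adiabat TV^(γ−1) is constant, so T₂ = T₁ (V₁/V₂)^(γ−1).
For a monatomic ideal gas γ = 5/3, so γ−1 = 2/3.
T₂ = 541 × (2.17/43.7)^(2/3) = 73.09 K.

T₂ ≈ 73.1 K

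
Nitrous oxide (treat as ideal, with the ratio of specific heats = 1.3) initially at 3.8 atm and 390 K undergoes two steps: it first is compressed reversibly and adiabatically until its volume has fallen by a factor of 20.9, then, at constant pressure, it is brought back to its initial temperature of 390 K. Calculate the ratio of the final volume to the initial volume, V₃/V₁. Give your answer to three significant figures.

Adiabatic step: V₂/V₁ = 0.04785; T₂ = T₁·20.9^(0.3) = 970.8 K.
Isobaric step: V₃/V₂ = T₃/T₂ = 390/970.8.
V₃/V₁ = (V₂/V₁)(V₃/V₂) = 0.04785 × (390/970.8) = 0.01922.

V₃/V₁ ≈ 0.0192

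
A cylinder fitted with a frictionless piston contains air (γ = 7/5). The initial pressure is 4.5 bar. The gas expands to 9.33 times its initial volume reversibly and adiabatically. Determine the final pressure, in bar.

P₂ ≈ 0.197 bar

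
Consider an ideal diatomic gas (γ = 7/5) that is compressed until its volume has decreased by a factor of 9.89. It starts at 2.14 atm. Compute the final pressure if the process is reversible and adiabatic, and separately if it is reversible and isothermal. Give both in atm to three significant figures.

adiabatic: 52.9 atm; isothermal: 21.2 atm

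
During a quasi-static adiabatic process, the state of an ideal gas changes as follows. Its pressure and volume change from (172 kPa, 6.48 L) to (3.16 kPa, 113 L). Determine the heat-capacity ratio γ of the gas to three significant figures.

γ ≈ 1.40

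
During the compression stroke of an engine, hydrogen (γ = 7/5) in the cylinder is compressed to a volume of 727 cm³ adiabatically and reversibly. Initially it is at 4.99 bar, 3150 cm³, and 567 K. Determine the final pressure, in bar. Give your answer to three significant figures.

Adiabatic: P₁V₁^γ = P₂V₂^γ ⇒ P₂ = P₁ (V₁/V₂)^γ.
P₂ = 4.99 × (3150/727)^(7/5) = 38.87 bar.

P₂ ≈ 38.9 bar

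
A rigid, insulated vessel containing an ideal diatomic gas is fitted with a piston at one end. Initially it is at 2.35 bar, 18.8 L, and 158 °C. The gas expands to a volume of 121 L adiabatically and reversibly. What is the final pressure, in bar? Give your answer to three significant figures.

Since PV^γ is constant along a reversible adiabat, P₂ = P₁ (V₁/V₂)^γ.
γ = 7/5 for a diatomic ideal gas.
P₂ = 2.35 × (18.8/121)^(7/5) = 0.1734 bar.

P₂ ≈ 0.173 bar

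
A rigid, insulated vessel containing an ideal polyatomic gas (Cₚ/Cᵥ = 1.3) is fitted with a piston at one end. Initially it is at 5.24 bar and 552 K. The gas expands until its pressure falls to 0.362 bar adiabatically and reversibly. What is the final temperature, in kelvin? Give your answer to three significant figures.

Along an adiabat T P^((1−γ)/γ) is constant, so T₂ = T₁ (P₂/P₁)^((γ−1)/γ).
T₂ = 552 × (0.362/5.24)^(0.231) = 297.9 K.

T₂ ≈ 298 K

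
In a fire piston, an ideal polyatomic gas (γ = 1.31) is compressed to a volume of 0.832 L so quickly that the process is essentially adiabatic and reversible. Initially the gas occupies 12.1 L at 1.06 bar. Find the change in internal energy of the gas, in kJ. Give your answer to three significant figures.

P₂ = P₁(V₁/V₂)^γ = 1.06×(12.1/0.832)^(1.31) = 35.35 bar.
For a reversible adiabat, W_by_gas = (P₁V₁ − P₂V₂)/(γ−1).
W_by = (106000×0.0121 − 3.535×10^6×0.000832) / (0.31) = -5350 J.
Q = 0 ⇒ ΔU = −W_by = 5350 J.

ΔU ≈ 5.35 kJ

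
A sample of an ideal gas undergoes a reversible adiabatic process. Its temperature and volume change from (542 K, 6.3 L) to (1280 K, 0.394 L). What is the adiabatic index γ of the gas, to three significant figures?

TV^(γ−1) = const ⇒ γ − 1 = ln(T₂/T₁) / ln(V₁/V₂).
γ = 1 + ln(1280/542) / ln(6.3/0.394) = 1.31.

γ ≈ 1.31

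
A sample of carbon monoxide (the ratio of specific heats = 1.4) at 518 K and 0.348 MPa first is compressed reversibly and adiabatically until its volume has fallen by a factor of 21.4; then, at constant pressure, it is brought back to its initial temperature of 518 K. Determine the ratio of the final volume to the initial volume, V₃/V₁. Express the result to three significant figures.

V₃/V₁ ≈ 0.0137

Adiabatic step: V₂/V₁ = 0.04673; T₂ = T₁·21.4^(0.4) = 1764 K.
Isobaric step: V₃/V₂ = T₃/T₂ = 518/1764.
V₃/V₁ = (V₂/V₁)(V₃/V₂) = 0.04673 × (518/1764) = 0.01372.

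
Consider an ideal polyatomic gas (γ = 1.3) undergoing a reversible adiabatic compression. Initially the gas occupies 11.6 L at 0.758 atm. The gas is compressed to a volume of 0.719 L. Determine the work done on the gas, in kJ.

W ≈ 3.87 kJ

P₂ = P₁(V₁/V₂)^γ = 0.758×(11.6/0.719)^(1.3) = 28.17 atm.
For a reversible adiabat, W_by_gas = (P₁V₁ − P₂V₂)/(γ−1).
W_by = (76800×0.0116 − 2.854×10^6×0.000719) / (0.3) = -3870 J.
W_on_gas = −W_by = 3870 J.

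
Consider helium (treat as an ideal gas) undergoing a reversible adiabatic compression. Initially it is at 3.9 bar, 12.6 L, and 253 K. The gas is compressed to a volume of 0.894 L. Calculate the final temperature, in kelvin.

T₂ ≈ 1480 K

For a reversible adiabat TV^(γ−1) is constant, so T₂ = T₁ (V₁/V₂)^(γ−1).
γ = 5/3 for a monatomic ideal gas.
T₂ = 253 × (12.6/0.894)^(2/3) = 1476 K.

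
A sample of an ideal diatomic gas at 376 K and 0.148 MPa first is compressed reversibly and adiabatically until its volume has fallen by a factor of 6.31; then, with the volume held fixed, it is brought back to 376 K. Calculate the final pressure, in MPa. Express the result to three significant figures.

For a diatomic ideal gas γ = 7/5.
Adiabatic step (PV^γ = const): P₂ = 0.148×6.31^(7/5) = 1.951 MPa; T₂ = 376×6.31^(2/5) = 785.6 K.
Isochoric: P₃ = P₂(T₃/T₂) = 1.951 × (376/785.6) = 0.9339 MPa.

P₃ ≈ 0.934 MPa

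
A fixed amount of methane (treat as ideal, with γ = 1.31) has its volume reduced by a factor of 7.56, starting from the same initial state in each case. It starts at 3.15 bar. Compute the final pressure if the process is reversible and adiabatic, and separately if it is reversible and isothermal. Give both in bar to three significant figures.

Isothermal: P₂ = P₁(V₁/V₂) = 3.15×7.56 = 23.81 bar.
Adiabatic: P₂ = P₁(V₁/V₂)^γ = 3.15×7.56^(1.31) = 44.58 bar.

adiabatic: 44.6 bar; isothermal: 23.8 bar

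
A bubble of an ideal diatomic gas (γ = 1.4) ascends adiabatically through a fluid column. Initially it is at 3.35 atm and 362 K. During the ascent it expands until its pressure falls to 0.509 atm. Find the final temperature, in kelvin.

Adiabatic: T₂/T₁ = (P₂/P₁)^((γ−1)/γ).
T₂ = 362 × (0.509/3.35)^(0.286) = 211.3 K.

T₂ ≈ 211 K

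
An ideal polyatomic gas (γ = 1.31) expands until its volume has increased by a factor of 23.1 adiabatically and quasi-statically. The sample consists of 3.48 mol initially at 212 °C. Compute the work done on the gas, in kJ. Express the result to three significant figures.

Adiabatic: T₁V₁^(γ−1) = T₂V₂^(γ−1) ⇒ T₂ = T₁ (V₁/V₂)^(γ−1).
T₁ = 212 °C = 485.1 K.
T₂ = 485.1 × (1/23.1)^(0.31) = 183.3 K.
Q = 0, so ΔU = W_on_gas = nCᵥΔT with Cᵥ = R/(γ−1) = 26.82 J/(mol·K).
ΔU = 3.48 × 26.82 × (183.3 − 485.1) = -28170 J.

W ≈ -28.2 kJ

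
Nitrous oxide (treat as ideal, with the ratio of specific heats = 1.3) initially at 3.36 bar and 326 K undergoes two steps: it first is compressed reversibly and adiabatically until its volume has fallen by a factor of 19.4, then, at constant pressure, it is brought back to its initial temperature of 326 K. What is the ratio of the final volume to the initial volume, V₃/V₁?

V₃/V₁ ≈ 0.0212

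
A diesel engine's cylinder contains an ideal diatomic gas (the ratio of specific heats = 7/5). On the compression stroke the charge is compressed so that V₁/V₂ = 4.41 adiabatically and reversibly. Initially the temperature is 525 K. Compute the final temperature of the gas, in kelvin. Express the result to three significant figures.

T₂ ≈ 950 K

Adiabatic: T₁V₁^(γ−1) = T₂V₂^(γ−1) ⇒ T₂ = T₁ (V₁/V₂)^(γ−1).
T₂ = 525 × 4.41^(2/5) = 950.5 K.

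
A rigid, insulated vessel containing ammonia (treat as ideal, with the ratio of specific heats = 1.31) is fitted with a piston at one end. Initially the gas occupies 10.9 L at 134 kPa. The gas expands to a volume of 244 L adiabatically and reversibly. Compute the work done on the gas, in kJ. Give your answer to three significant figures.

W ≈ -2.91 kJ

P₂ = P₁(V₁/V₂)^γ = 134×(10.9/244)^(1.31) = 2.284 kPa.
For a reversible adiabat, W_by_gas = (P₁V₁ − P₂V₂)/(γ−1).
W_by = (134000×0.0109 − 2284×0.244) / (0.31) = 2914 J.
W_on_gas = −W_by = -2914 J.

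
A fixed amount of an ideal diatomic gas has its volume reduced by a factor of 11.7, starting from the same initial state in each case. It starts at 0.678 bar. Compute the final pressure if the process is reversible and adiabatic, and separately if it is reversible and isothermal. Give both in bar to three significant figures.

For a diatomic ideal gas γ = 7/5.
Isothermal: P₂ = P₁(V₁/V₂) = 0.678×11.7 = 7.933 bar.
Adiabatic: P₂ = P₁(V₁/V₂)^γ = 0.678×11.7^(7/5) = 21.22 bar.

adiabatic: 21.2 bar; isothermal: 7.93 bar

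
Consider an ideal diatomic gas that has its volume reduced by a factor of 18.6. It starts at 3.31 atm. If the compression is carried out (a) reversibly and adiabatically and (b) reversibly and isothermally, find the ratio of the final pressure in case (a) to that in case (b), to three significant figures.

For a diatomic ideal gas γ = 7/5.
Isothermal: P_b = P₁(V₁/V₂) = 3.31×18.6.
Adiabatic: P_a = P₁(V₁/V₂)^γ = 3.31×18.6^(7/5).
P_a/P_b = (V₁/V₂)^(γ−1) = 18.6^(2/5) = 3.22.

P_adiabatic / P_isothermal ≈ 3.22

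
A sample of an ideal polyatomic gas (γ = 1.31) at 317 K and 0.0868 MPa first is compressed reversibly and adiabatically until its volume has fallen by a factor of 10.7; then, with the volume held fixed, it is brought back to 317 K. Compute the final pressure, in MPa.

P₃ ≈ 0.929 MPa

Adiabatic step (PV^γ = const): P₂ = 0.0868×10.7^(1.31) = 1.936 MPa; T₂ = 317×10.7^(0.31) = 660.9 K.
Isochoric: P₃ = P₂(T₃/T₂) = 1.936 × (317/660.9) = 0.9288 MPa.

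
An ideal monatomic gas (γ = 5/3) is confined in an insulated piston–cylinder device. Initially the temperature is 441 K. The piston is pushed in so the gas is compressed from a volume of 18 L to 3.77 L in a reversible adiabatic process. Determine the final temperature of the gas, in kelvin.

T₂ ≈ 1250 K

Adiabatic: T₁V₁^(γ−1) = T₂V₂^(γ−1) ⇒ T₂ = T₁ (V₁/V₂)^(γ−1).
T₂ = 441 × (18/3.77)^(2/3) = 1250 K.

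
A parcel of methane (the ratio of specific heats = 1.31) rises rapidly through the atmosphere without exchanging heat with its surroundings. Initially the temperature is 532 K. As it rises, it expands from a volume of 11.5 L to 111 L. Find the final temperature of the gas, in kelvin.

T₂ ≈ 263 K

For a reversible adiabat TV^(γ−1) is constant, so T₂ = T₁ (V₁/V₂)^(γ−1).
T₂ = 532 × (11.5/111)^(0.31) = 263.4 K.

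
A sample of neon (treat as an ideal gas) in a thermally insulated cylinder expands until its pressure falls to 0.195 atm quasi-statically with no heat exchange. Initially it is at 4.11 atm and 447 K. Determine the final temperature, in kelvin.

Adiabatic: T₂/T₁ = (P₂/P₁)^((γ−1)/γ).
For a monatomic ideal gas γ = 5/3, so (γ−1)/γ = 2/5.
T₂ = 447 × (0.195/4.11)^(2/5) = 132.1 K.

T₂ ≈ 132 K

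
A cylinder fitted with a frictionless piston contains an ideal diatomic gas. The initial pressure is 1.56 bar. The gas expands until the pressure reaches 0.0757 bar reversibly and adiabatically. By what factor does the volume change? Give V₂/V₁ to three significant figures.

From PV^γ = const, V₂/V₁ = (P₁/P₂)^(1/γ).
For a diatomic ideal gas γ = 7/5.
V₂/V₁ = (1.56/0.0757)^(5/7) = 8.681.

V₂/V₁ ≈ 8.68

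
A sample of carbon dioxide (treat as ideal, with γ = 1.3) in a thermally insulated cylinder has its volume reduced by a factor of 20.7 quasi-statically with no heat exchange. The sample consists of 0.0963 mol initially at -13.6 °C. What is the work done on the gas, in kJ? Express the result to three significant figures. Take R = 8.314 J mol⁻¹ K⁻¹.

W ≈ 1.03 kJ

Adiabatic: T₁V₁^(γ−1) = T₂V₂^(γ−1) ⇒ T₂ = T₁ (V₁/V₂)^(γ−1).
T₁ = -13.6 °C = 259.5 K.
T₂ = 259.5 × 20.7^(0.3) = 644.2 K.
Q = 0, so ΔU = W_on_gas = nCᵥΔT with Cᵥ = R/(γ−1) = 27.71 J/(mol·K).
ΔU = 0.0963 × 27.71 × (644.2 − 259.5) = 1027 J.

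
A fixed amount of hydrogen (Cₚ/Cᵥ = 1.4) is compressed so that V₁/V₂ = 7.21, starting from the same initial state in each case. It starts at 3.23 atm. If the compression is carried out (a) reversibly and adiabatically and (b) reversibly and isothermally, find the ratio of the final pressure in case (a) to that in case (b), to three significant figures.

P_adiabatic / P_isothermal ≈ 2.20

Isothermal: P_b = P₁(V₁/V₂) = 3.23×7.21.
Adiabatic: P_a = P₁(V₁/V₂)^γ = 3.23×7.21^(1.4).
P_a/P_b = (V₁/V₂)^(γ−1) = 7.21^(0.4) = 2.204.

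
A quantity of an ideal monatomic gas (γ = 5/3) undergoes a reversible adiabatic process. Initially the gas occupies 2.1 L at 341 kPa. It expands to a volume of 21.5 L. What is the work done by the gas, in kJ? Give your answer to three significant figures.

P₂ = P₁(V₁/V₂)^γ = 341×(2.1/21.5)^(5/3) = 7.064 kPa.
For a reversible adiabat, W_by_gas = (P₁V₁ − P₂V₂)/(γ−1).
W_by = (341000×0.0021 − 7064×0.0215) / (2/3) = 846.3 J.

W ≈ 0.846 kJ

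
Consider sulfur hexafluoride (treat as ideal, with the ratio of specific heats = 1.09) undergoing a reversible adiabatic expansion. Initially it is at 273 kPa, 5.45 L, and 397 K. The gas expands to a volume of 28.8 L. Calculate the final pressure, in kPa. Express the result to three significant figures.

Adiabatic: P₁V₁^γ = P₂V₂^γ ⇒ P₂ = P₁ (V₁/V₂)^γ.
P₂ = 273 × (5.45/28.8)^(1.09) = 44.47 kPa.

P₂ ≈ 44.5 kPa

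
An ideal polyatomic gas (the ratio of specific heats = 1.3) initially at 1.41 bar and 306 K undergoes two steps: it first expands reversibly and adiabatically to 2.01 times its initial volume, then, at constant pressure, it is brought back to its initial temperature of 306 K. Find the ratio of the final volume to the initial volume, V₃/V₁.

Adiabatic step: V₂/V₁ = 2.01; T₂ = T₁·(1/2.01)^(0.3) = 248.2 K.
Isobaric step: V₃/V₂ = T₃/T₂ = 306/248.2.
V₃/V₁ = (V₂/V₁)(V₃/V₂) = 2.01 × (306/248.2) = 2.478.

V₃/V₁ ≈ 2.48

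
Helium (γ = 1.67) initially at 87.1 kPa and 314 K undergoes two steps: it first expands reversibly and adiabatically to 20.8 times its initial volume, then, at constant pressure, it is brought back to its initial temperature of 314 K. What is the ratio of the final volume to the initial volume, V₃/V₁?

Adiabatic step: V₂/V₁ = 20.8; T₂ = T₁·(1/20.8)^(0.67) = 41.1 K.
Isobaric step: V₃/V₂ = T₃/T₂ = 314/41.1.
V₃/V₁ = (V₂/V₁)(V₃/V₂) = 20.8 × (314/41.1) = 158.9.

V₃/V₁ ≈ 159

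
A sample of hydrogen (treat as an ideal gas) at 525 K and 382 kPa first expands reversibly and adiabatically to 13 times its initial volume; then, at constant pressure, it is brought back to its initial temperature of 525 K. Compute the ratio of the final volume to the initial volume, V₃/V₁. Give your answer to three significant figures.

For a diatomic ideal gas γ = 7/5.
Adiabatic step: V₂/V₁ = 13; T₂ = T₁·(1/13)^(2/5) = 188.2 K.
Isobaric step: V₃/V₂ = T₃/T₂ = 525/188.2.
V₃/V₁ = (V₂/V₁)(V₃/V₂) = 13 × (525/188.2) = 36.27.

V₃/V₁ ≈ 36.3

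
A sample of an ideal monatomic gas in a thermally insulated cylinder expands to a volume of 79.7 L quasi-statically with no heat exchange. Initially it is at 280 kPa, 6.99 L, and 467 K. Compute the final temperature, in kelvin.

T₂ ≈ 92.2 K

For a reversible adiabat TV^(γ−1) is constant, so T₂ = T₁ (V₁/V₂)^(γ−1).
γ = 5/3 for a monatomic ideal gas.
T₂ = 467 × (6.99/79.7)^(2/3) = 92.19 K.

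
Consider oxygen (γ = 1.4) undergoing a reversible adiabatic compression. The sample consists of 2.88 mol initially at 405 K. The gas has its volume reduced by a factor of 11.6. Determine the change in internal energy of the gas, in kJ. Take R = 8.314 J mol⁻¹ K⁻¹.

ΔU ≈ 40.4 kJ

Adiabatic: T₁V₁^(γ−1) = T₂V₂^(γ−1) ⇒ T₂ = T₁ (V₁/V₂)^(γ−1).
T₂ = 405 × 11.6^(0.4) = 1080 K.
Q = 0, so ΔU = W_on_gas = nCᵥΔT with Cᵥ = R/(γ−1) = 20.79 J/(mol·K).
ΔU = 2.88 × 20.79 × (1080 − 405) = 40380 J.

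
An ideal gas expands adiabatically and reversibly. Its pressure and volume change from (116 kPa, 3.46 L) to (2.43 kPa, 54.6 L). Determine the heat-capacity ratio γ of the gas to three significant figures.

PV^γ = const ⇒ γ = ln(P₂/P₁) / ln(V₁/V₂).
γ = ln(2.43/116) / ln(3.46/54.6) = 1.401.

γ ≈ 1.40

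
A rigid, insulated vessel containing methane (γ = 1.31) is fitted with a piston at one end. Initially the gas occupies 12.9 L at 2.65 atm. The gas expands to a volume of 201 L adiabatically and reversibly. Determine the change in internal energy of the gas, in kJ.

ΔU ≈ -6.40 kJ

P₂ = P₁(V₁/V₂)^γ = 2.65×(12.9/201)^(1.31) = 0.0726 atm.
For a reversible adiabat, W_by_gas = (P₁V₁ − P₂V₂)/(γ−1).
W_by = (268500×0.0129 − 7356×0.201) / (0.31) = 6404 J.
Q = 0 ⇒ ΔU = −W_by = -6404 J.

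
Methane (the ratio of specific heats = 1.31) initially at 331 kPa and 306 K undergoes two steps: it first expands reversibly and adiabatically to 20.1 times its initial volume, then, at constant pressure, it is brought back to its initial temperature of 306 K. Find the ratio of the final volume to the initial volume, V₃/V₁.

V₃/V₁ ≈ 51.0

Adiabatic step: V₂/V₁ = 20.1; T₂ = T₁·(1/20.1)^(0.31) = 120.7 K.
Isobaric step: V₃/V₂ = T₃/T₂ = 306/120.7.
V₃/V₁ = (V₂/V₁)(V₃/V₂) = 20.1 × (306/120.7) = 50.96.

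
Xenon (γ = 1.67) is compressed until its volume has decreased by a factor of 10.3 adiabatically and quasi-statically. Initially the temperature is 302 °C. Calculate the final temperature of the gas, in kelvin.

Adiabatic: T₁V₁^(γ−1) = T₂V₂^(γ−1) ⇒ T₂ = T₁ (V₁/V₂)^(γ−1).
T₁ = 302 °C = 575.1 K.
T₂ = 575.1 × 10.3^(0.67) = 2744 K.

T₂ ≈ 2740 K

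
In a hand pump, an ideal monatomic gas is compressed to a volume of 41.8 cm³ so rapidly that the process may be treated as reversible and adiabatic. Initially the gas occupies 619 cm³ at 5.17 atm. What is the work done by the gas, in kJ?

γ = 5/3 for a monatomic ideal gas.
P₂ = P₁(V₁/V₂)^γ = 5.17×(619/41.8)^(5/3) = 461.7 atm.
For a reversible adiabat, W_by_gas = (P₁V₁ − P₂V₂)/(γ−1).
W_by = (523900×0.000619 − 4.678×10^7×4.18×10^-5) / (2/3) = -2447 J.

W ≈ -2.45 kJ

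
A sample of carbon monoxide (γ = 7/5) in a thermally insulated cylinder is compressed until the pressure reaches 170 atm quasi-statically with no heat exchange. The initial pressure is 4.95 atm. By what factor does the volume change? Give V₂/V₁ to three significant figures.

From PV^γ = const, V₂/V₁ = (P₁/P₂)^(1/γ).
V₂/V₁ = (4.95/170)^(5/7) = 0.07998.

V₂/V₁ ≈ 0.0800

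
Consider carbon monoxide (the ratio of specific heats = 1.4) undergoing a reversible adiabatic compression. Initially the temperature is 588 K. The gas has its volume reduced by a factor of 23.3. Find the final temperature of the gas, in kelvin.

Adiabatic: T₁V₁^(γ−1) = T₂V₂^(γ−1) ⇒ T₂ = T₁ (V₁/V₂)^(γ−1).
T₂ = 588 × 23.3^(0.4) = 2072 K.

T₂ ≈ 2070 K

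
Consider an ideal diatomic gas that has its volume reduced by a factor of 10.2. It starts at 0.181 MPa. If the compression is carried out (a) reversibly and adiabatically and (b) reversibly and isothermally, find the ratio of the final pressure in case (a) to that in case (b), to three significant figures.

For a diatomic ideal gas γ = 7/5.
Isothermal: P_b = P₁(V₁/V₂) = 0.181×10.2.
Adiabatic: P_a = P₁(V₁/V₂)^γ = 0.181×10.2^(7/5).
P_a/P_b = (V₁/V₂)^(γ−1) = 10.2^(2/5) = 2.532.

P_adiabatic / P_isothermal ≈ 2.53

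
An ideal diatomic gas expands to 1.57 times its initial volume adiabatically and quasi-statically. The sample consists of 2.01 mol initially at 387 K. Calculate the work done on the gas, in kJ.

W ≈ -2.67 kJ

Adiabatic: T₁V₁^(γ−1) = T₂V₂^(γ−1) ⇒ T₂ = T₁ (V₁/V₂)^(γ−1).
γ = 7/5 for a diatomic ideal gas, so γ−1 = 2/5.
T₂ = 387 × (1/1.57)^(2/5) = 323.1 K.
Q = 0, so ΔU = W_on_gas = nCᵥΔT with Cᵥ = R/(γ−1) = 20.79 J/(mol·K).
ΔU = 2.01 × 20.79 × (323.1 − 387) = -2669 J.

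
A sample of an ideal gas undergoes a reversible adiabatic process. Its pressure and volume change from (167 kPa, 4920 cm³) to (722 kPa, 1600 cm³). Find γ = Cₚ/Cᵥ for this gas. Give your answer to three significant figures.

γ ≈ 1.30

PV^γ = const ⇒ γ = ln(P₂/P₁) / ln(V₁/V₂).
γ = ln(722/167) / ln(4920/1600) = 1.303.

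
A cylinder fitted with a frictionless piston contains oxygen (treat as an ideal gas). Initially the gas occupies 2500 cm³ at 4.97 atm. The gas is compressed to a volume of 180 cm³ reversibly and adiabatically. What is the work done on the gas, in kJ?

γ = 7/5 for a diatomic ideal gas.
P₂ = P₁(V₁/V₂)^γ = 4.97×(2500/180)^(7/5) = 197.7 atm.
For a reversible adiabat, W_by_gas = (P₁V₁ − P₂V₂)/(γ−1).
W_by = (503600×0.0025 − 2.004×10^7×0.00018) / (2/5) = -5869 J.
W_on_gas = −W_by = 5869 J.

W ≈ 5.87 kJ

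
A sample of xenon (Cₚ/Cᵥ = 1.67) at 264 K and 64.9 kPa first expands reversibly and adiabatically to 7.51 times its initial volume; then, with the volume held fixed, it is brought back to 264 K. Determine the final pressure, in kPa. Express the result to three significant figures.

P₃ ≈ 8.64 kPa

Adiabatic step (PV^γ = const): P₂ = 64.9×(1/7.51)^(1.67) = 2.238 kPa; T₂ = 264×(1/7.51)^(0.67) = 68.38 K.
Isochoric: P₃ = P₂(T₃/T₂) = 2.238 × (264/68.38) = 8.642 kPa.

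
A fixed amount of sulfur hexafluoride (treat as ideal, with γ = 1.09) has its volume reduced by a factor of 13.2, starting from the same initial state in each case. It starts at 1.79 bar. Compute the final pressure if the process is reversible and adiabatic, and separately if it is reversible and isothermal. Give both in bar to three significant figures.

Isothermal: P₂ = P₁(V₁/V₂) = 1.79×13.2 = 23.63 bar.
Adiabatic: P₂ = P₁(V₁/V₂)^γ = 1.79×13.2^(1.09) = 29.8 bar.

adiabatic: 29.8 bar; isothermal: 23.6 bar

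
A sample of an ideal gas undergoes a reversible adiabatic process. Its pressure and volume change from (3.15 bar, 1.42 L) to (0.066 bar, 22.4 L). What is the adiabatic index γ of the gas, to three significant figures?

γ ≈ 1.40

PV^γ = const ⇒ γ = ln(P₂/P₁) / ln(V₁/V₂).
γ = ln(0.066/3.15) / ln(1.42/22.4) = 1.401.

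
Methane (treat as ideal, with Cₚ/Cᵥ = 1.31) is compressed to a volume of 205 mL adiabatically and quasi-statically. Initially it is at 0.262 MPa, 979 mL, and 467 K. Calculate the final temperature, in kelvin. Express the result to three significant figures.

T₂ ≈ 758 K

Adiabatic: T₁V₁^(γ−1) = T₂V₂^(γ−1) ⇒ T₂ = T₁ (V₁/V₂)^(γ−1).
T₂ = 467 × (979/205)^(0.31) = 758.3 K.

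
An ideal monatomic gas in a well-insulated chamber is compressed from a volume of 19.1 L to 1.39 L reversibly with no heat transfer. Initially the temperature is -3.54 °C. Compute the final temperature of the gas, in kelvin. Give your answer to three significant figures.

For a reversible adiabat TV^(γ−1) is constant, so T₂ = T₁ (V₁/V₂)^(γ−1).
For a monatomic ideal gas γ = 5/3, so γ−1 = 2/3.
T₁ = -3.54 °C = 269.6 K.
T₂ = 269.6 × (19.1/1.39)^(2/3) = 1547 K.

T₂ ≈ 1550 K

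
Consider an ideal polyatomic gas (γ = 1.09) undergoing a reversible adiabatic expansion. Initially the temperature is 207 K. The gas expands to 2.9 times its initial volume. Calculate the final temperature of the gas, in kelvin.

T₂ ≈ 188 K

Adiabatic: T₁V₁^(γ−1) = T₂V₂^(γ−1) ⇒ T₂ = T₁ (V₁/V₂)^(γ−1).
T₂ = 207 × (1/2.9)^(0.09) = 188.1 K.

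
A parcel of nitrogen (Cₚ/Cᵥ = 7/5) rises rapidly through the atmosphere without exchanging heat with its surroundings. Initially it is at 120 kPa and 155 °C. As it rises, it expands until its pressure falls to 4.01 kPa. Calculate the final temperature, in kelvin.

T₂ ≈ 162 K

Along an adiabat T P^((1−γ)/γ) is constant, so T₂ = T₁ (P₂/P₁)^((γ−1)/γ).
T₁ = 155 °C = 428.1 K.
T₂ = 428.1 × (4.01/120)^(2/7) = 162.1 K.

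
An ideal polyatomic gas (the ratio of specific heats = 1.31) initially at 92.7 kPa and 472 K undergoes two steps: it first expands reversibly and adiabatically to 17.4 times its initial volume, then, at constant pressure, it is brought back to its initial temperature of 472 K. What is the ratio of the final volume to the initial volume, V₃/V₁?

V₃/V₁ ≈ 42.2

Adiabatic step: V₂/V₁ = 17.4; T₂ = T₁·(1/17.4)^(0.31) = 194.7 K.
Isobaric step: V₃/V₂ = T₃/T₂ = 472/194.7.
V₃/V₁ = (V₂/V₁)(V₃/V₂) = 17.4 × (472/194.7) = 42.18.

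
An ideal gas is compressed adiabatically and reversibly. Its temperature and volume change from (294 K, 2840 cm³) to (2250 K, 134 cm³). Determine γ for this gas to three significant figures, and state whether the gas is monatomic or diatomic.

TV^(γ−1) = const ⇒ γ − 1 = ln(T₂/T₁) / ln(V₁/V₂).
γ = 1 + ln(2250/294) / ln(2840/134) = 1.666.
γ ≈ 1.67 is close to 5/3, so the gas is monatomic.

γ ≈ 1.67; monatomic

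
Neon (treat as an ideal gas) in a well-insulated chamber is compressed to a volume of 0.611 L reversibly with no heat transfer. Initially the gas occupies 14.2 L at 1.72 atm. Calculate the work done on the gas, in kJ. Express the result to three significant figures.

W ≈ 26.5 kJ

γ = 5/3 for a monatomic ideal gas.
P₂ = P₁(V₁/V₂)^γ = 1.72×(14.2/0.611)^(5/3) = 325.5 atm.
For a reversible adiabat, W_by_gas = (P₁V₁ − P₂V₂)/(γ−1).
W_by = (174300×0.0142 − 3.299×10^7×0.000611) / (2/3) = -26520 J.
W_on_gas = −W_by = 26520 J.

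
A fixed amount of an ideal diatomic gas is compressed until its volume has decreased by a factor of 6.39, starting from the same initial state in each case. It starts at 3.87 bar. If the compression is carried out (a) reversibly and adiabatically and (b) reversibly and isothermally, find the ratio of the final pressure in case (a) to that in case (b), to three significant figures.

P_adiabatic / P_isothermal ≈ 2.10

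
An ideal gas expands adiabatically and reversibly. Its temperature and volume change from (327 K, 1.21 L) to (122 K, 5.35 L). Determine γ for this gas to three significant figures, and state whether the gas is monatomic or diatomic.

γ ≈ 1.66; monatomic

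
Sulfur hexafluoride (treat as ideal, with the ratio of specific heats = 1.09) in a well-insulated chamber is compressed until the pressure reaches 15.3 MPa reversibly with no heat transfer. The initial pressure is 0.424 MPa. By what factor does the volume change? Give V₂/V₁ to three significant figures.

V₂/V₁ ≈ 0.0373

From PV^γ = const, V₂/V₁ = (P₁/P₂)^(1/γ).
V₂/V₁ = (0.424/15.3)^(0.917) = 0.03726.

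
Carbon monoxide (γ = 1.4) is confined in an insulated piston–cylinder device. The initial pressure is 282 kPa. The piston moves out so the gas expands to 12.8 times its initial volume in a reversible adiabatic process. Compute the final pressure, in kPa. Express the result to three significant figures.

P₂ ≈ 7.95 kPa

Adiabatic: P₁V₁^γ = P₂V₂^γ ⇒ P₂ = P₁ (V₁/V₂)^γ.
P₂ = 282 × (1/12.8)^(1.4) = 7.946 kPa.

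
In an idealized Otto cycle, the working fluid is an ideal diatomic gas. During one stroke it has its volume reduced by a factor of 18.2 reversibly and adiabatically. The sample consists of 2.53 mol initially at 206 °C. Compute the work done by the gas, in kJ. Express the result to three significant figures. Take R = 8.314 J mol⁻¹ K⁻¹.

W ≈ -55.2 kJ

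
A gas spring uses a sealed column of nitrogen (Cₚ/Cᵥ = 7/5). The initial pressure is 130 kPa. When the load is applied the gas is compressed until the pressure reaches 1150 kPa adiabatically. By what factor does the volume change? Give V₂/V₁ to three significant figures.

V₂/V₁ ≈ 0.211

From PV^γ = const, V₂/V₁ = (P₁/P₂)^(1/γ).
V₂/V₁ = (130/1150)^(5/7) = 0.2107.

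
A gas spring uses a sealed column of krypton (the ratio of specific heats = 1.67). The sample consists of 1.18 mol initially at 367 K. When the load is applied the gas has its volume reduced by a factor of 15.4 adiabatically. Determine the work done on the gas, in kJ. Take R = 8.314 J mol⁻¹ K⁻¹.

For a reversible adiabat TV^(γ−1) is constant, so T₂ = T₁ (V₁/V₂)^(γ−1).
T₂ = 367 × 15.4^(0.67) = 2292 K.
Q = 0, so ΔU = W_on_gas = nCᵥΔT with Cᵥ = R/(γ−1) = 12.41 J/(mol·K).
ΔU = 1.18 × 12.41 × (2292 − 367) = 28190 J.

W ≈ 28.2 kJ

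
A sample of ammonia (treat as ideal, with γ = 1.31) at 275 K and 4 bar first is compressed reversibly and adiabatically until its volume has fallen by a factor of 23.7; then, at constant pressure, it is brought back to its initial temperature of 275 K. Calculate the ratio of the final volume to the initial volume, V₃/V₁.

V₃/V₁ ≈ 0.0158

Adiabatic step: V₂/V₁ = 0.04219; T₂ = T₁·23.7^(0.31) = 733.7 K.
Isobaric step: V₃/V₂ = T₃/T₂ = 275/733.7.
V₃/V₁ = (V₂/V₁)(V₃/V₂) = 0.04219 × (275/733.7) = 0.01582.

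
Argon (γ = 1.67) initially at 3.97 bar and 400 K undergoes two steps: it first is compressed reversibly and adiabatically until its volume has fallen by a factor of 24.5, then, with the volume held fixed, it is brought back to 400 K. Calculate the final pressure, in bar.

P₃ ≈ 97.3 bar

Adiabatic step (PV^γ = const): P₂ = 3.97×24.5^(1.67) = 829.3 bar; T₂ = 400×24.5^(0.67) = 3410 K.
Isochoric: P₃ = P₂(T₃/T₂) = 829.3 × (400/3410) = 97.26 bar.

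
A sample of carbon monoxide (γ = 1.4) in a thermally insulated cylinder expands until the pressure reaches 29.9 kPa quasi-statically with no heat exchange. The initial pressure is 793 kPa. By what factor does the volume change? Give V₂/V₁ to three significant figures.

From PV^γ = const, V₂/V₁ = (P₁/P₂)^(1/γ).
V₂/V₁ = (793/29.9)^(0.714) = 10.4.

V₂/V₁ ≈ 10.4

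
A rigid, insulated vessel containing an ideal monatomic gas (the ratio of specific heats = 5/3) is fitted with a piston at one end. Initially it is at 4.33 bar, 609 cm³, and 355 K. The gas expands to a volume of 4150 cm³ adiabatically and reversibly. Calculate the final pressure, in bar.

P₂ ≈ 0.177 bar

Adiabatic: P₁V₁^γ = P₂V₂^γ ⇒ P₂ = P₁ (V₁/V₂)^γ.
P₂ = 4.33 × (609/4150)^(5/3) = 0.1768 bar.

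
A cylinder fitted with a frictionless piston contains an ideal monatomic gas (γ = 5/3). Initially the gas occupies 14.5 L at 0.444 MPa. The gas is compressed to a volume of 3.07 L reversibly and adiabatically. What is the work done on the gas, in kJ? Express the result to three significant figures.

W ≈ 17.5 kJ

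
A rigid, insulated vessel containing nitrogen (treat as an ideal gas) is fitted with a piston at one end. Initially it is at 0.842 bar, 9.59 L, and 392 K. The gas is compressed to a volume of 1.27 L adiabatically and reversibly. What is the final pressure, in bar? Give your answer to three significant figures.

Since PV^γ is constant along a reversible adiabat, P₂ = P₁ (V₁/V₂)^γ.
γ = 7/5 for a diatomic ideal gas.
P₂ = 0.842 × (9.59/1.27)^(7/5) = 14.27 bar.

P₂ ≈ 14.3 bar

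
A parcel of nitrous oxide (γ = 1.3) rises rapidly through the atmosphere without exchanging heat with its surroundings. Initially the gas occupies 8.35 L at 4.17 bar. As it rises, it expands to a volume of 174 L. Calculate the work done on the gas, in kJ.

P₂ = P₁(V₁/V₂)^γ = 4.17×(8.35/174)^(1.3) = 0.08047 bar.
For a reversible adiabat, W_by_gas = (P₁V₁ − P₂V₂)/(γ−1).
W_by = (417000×0.00835 − 8047×0.174) / (0.3) = 6939 J.
W_on_gas = −W_by = -6939 J.

W ≈ -6.94 kJ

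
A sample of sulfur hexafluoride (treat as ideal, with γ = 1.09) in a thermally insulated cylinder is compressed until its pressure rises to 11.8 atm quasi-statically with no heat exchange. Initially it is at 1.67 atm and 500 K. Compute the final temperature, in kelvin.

T₂ ≈ 588 K

Along an adiabat T P^((1−γ)/γ) is constant, so T₂ = T₁ (P₂/P₁)^((γ−1)/γ).
T₂ = 500 × (11.8/1.67)^(0.0826) = 587.6 K.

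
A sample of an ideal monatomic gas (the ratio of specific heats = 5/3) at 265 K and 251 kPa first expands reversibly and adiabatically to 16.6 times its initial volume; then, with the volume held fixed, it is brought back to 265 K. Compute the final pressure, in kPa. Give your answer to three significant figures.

P₃ ≈ 15.1 kPa

Adiabatic step (PV^γ = const): P₂ = 251×(1/16.6)^(5/3) = 2.324 kPa; T₂ = 265×(1/16.6)^(2/3) = 40.72 K.
Isochoric: P₃ = P₂(T₃/T₂) = 2.324 × (265/40.72) = 15.12 kPa.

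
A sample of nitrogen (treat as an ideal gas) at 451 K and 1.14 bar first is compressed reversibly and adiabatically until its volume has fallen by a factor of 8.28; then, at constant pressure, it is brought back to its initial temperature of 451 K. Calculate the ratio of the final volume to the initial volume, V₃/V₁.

For a diatomic ideal gas γ = 7/5.
Adiabatic step: V₂/V₁ = 0.1208; T₂ = T₁·8.28^(2/5) = 1050 K.
Isobaric step: V₃/V₂ = T₃/T₂ = 451/1050.
V₃/V₁ = (V₂/V₁)(V₃/V₂) = 0.1208 × (451/1050) = 0.05185.

V₃/V₁ ≈ 0.0519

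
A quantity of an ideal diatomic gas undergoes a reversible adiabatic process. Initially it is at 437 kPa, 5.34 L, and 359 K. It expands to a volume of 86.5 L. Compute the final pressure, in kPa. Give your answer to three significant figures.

P₂ ≈ 8.86 kPa

Since PV^γ is constant along a reversible adiabat, P₂ = P₁ (V₁/V₂)^γ.
γ = 7/5 for a diatomic ideal gas.
P₂ = 437 × (5.34/86.5)^(7/5) = 8.856 kPa.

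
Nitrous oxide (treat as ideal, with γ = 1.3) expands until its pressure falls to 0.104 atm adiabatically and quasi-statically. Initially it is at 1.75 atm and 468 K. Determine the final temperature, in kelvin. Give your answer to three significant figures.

T₂ ≈ 244 K

Along an adiabat T P^((1−γ)/γ) is constant, so T₂ = T₁ (P₂/P₁)^((γ−1)/γ).
T₂ = 468 × (0.104/1.75)^(0.231) = 244 K.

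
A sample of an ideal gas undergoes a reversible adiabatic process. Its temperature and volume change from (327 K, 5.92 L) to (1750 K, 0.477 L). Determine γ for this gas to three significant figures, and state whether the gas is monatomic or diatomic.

TV^(γ−1) = const ⇒ γ − 1 = ln(T₂/T₁) / ln(V₁/V₂).
γ = 1 + ln(1750/327) / ln(5.92/0.477) = 1.666.
γ ≈ 1.67 is close to 5/3, so the gas is monatomic.

γ ≈ 1.67; monatomic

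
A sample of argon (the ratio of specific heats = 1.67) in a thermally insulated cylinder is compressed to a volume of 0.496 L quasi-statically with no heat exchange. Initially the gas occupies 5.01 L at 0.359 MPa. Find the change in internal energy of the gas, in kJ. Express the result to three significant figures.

ΔU ≈ 9.96 kJ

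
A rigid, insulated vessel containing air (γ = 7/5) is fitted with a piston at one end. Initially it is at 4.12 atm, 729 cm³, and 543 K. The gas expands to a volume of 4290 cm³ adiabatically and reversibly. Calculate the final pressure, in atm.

P₂ ≈ 0.345 atm

Since PV^γ is constant along a reversible adiabat, P₂ = P₁ (V₁/V₂)^γ.
P₂ = 4.12 × (729/4290)^(7/5) = 0.3446 atm.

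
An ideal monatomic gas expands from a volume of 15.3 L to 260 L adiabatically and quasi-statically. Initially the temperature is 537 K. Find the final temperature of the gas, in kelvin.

T₂ ≈ 81.2 K

Adiabatic: T₁V₁^(γ−1) = T₂V₂^(γ−1) ⇒ T₂ = T₁ (V₁/V₂)^(γ−1).
For a monatomic ideal gas γ = 5/3, so γ−1 = 2/3.
T₂ = 537 × (15.3/260)^(2/3) = 81.24 K.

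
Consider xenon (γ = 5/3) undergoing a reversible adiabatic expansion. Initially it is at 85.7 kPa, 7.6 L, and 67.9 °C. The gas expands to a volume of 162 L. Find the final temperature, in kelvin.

For a reversible adiabat TV^(γ−1) is constant, so T₂ = T₁ (V₁/V₂)^(γ−1).
T₁ = 67.9 °C = 341 K.
T₂ = 341 × (7.6/162)^(2/3) = 44.36 K.

T₂ ≈ 44.4 K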